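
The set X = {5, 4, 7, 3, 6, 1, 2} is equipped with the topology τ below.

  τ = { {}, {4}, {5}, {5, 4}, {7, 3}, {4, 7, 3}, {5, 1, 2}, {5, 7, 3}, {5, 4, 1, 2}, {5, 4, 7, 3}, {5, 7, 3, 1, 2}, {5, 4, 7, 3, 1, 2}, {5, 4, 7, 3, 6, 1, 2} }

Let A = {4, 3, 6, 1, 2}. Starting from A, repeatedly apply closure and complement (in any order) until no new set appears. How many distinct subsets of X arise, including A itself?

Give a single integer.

12

cl via duality: int({5, 7}) = {5}, so X∖{5} = {4, 7, 3, 6, 1, 2}
Write k for closure, c for complement:
  1. A     = {4, 3, 6, 1, 2}
  2. kA    = {4, 7, 3, 6, 1, 2}
  3. cA    = {5, 7}
  4. ckA   = {5}
  5. kcA   = {5, 7, 3, 6, 1, 2}
  6. kckA  = {5, 6, 1, 2}
  7. ckcA  = {4}
  8. ckckA = {4, 7, 3}
  9. kckcA = {4, 6}
  10. kckckA = {4, 7, 3, 6}
  11. ckckcA = {5, 7, 3, 1, 2}
  12. ckckckA = {5, 1, 2}
applying k or c yields no new set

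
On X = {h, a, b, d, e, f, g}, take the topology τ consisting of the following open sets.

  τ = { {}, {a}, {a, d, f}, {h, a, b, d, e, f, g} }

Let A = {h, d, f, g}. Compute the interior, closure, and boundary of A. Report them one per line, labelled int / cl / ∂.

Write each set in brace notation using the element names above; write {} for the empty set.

int(A) = {}
cl(A)  = {h, b, d, e, f, g}
∂A     = {h, b, d, e, f, g}

interior: largest open inside A is {} (from {})
cl via duality: int({a, b, e}) = {a}, so X∖{a} = {h, b, d, e, f, g}
cl∖int = {h, b, d, e, f, g}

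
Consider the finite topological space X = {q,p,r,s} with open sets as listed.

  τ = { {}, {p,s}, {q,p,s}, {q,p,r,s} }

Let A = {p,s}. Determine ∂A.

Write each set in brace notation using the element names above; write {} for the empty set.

interior: largest open inside A is {p,s} (from {}, {p,s})
cl via duality: int({q,r}) = {}, so X∖{} = {q,p,r,s}
cl∖int = {q,r}

{q,r}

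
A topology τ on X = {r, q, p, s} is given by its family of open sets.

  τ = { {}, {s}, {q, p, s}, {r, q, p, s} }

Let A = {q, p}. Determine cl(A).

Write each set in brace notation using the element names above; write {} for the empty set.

{r, q, p}

complement {r, s}; its interior {s}; cl(A) = X∖{s} = {r, q, p}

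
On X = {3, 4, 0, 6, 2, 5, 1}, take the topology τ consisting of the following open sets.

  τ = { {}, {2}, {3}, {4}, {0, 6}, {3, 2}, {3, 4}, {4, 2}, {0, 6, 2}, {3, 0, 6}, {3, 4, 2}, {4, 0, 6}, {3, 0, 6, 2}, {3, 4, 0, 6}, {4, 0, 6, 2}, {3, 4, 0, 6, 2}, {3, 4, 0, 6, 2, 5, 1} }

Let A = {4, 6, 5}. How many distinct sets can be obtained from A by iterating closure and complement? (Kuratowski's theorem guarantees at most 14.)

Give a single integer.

X∖A={3, 0, 2, 1}, int(X∖A)={3, 2}, hence cl(A)={4, 0, 6, 5, 1}
Orbit (k=closure, c=complement):
  1. A     = {4, 6, 5}
  2. kA    = {4, 0, 6, 5, 1}
  3. cA    = {3, 0, 2, 1}
  4. ckA   = {3, 2}
  5. kcA   = {3, 0, 6, 2, 5, 1}
  6. kckA  = {3, 2, 5, 1}
  7. ckcA  = {4}
  8. ckckA = {4, 0, 6}
  9. kckcA = {4, 5, 1}
  10. ckckcA = {3, 0, 6, 2}
(closed under both — stop)

10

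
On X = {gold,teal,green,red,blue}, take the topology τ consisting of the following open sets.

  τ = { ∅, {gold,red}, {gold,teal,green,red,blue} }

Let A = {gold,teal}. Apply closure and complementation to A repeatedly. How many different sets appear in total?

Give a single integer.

complement {green,red,blue}; its interior ∅; cl(A) = X∖∅ = {gold,teal,green,red,blue}
With k = closure, c = complement:
  1. A     = {gold,teal}
  2. kA    = {gold,teal,green,red,blue}
  3. cA    = {green,red,blue}
  4. ckA   = ∅
k, c of each give nothing new

4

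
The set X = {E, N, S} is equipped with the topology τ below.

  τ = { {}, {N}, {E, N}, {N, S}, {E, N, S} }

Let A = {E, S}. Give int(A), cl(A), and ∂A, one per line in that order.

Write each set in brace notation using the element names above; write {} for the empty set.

int(A) = {}
cl(A)  = {E, S}
∂A     = {E, S}

U open, U⊆A: {}. int(A) = ⋃ = {}
X∖A={N}, int(X∖A)={N}, hence cl(A)={E, S}
∂A: remove int from cl → {E, S}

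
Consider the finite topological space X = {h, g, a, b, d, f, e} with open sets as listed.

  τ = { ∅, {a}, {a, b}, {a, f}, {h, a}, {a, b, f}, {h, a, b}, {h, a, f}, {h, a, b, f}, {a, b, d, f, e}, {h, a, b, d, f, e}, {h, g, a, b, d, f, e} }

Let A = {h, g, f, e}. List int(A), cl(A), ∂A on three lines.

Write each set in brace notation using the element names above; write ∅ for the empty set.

interior: largest open inside A is ∅ (from ∅)
cl via duality: int({a, b, d}) = {a, b}, so X∖{a, b} = {h, g, d, f, e}
cl∖int = {h, g, d, f, e}

int(A) = ∅
cl(A)  = {h, g, d, f, e}
∂A     = {h, g, d, f, e}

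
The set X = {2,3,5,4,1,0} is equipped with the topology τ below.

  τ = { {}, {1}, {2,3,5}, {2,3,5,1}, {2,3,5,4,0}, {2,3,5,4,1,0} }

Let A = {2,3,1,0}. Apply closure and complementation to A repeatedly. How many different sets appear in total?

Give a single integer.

6

cl via duality: int({5,4}) = {}, so X∖{} = {2,3,5,4,1,0}
Write k for closure, c for complement:
  1. A     = {2,3,1,0}
  2. kA    = {2,3,5,4,1,0}
  3. cA    = {5,4}
  4. ckA   = {}
  5. kcA   = {2,3,5,4,0}
  6. ckcA  = {1}
applying k or c yields no new set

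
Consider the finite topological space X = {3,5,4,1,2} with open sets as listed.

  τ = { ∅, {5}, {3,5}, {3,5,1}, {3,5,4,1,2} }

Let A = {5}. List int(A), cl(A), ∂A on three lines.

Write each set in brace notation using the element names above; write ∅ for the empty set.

int(A) = {5}
cl(A)  = {3,5,4,1,2}
∂A     = {3,4,1,2}

interior: largest open inside A is {5} (from ∅, {5})
cl via duality: int({3,4,1,2}) = ∅, so X∖∅ = {3,5,4,1,2}
cl∖int = {3,4,1,2}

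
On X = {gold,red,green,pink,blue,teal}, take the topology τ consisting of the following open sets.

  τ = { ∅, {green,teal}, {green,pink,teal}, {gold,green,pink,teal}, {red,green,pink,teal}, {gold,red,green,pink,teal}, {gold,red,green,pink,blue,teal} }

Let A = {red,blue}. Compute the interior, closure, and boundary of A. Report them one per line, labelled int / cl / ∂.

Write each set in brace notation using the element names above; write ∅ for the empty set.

int(A) = ∅
cl(A)  = {red,blue}
∂A     = {red,blue}

interior: largest open inside A is ∅ (from ∅)
cl via duality: int({gold,green,pink,teal}) = {gold,green,pink,teal}, so X∖{gold,green,pink,teal} = {red,blue}
cl∖int = {red,blue}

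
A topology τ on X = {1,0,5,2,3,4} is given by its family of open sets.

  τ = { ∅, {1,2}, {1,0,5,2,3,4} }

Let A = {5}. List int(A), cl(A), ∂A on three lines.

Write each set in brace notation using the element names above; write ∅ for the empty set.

U open, U⊆A: ∅. int(A) = ⋃ = ∅
X∖A={1,0,2,3,4}, int(X∖A)={1,2}, hence cl(A)={0,5,3,4}
∂A: remove int from cl → {0,5,3,4}

int(A) = ∅
cl(A)  = {0,5,3,4}
∂A     = {0,5,3,4}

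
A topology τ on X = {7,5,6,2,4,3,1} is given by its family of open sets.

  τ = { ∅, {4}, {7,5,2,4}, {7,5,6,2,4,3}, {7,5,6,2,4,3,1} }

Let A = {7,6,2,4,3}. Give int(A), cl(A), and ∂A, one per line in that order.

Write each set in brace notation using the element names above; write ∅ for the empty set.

opens ⊆ A: ∅, {4}; union → int = {4}
complement {5,1}; its interior ∅; cl(A) = X∖∅ = {7,5,6,2,4,3,1}
boundary = {7,5,6,2,4,3,1} ∖ {4} = {7,5,6,2,3,1}

int(A) = {4}
cl(A)  = {7,5,6,2,4,3,1}
∂A     = {7,5,6,2,3,1}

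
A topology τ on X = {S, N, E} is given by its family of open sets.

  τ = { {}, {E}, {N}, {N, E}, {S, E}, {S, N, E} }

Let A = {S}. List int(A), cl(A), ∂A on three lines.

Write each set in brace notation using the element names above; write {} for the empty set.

opens ⊆ A: {}; union → int = {}
complement {N, E}; its interior {N, E}; cl(A) = X∖{N, E} = {S}
boundary = {S} ∖ {} = {S}

int(A) = {}
cl(A)  = {S}
∂A     = {S}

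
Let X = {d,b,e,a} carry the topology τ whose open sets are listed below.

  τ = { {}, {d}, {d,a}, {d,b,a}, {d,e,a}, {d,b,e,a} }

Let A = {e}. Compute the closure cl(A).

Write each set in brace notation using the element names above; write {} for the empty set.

{e}

complement {d,b,a}; its interior {d,b,a}; cl(A) = X∖{d,b,a} = {e}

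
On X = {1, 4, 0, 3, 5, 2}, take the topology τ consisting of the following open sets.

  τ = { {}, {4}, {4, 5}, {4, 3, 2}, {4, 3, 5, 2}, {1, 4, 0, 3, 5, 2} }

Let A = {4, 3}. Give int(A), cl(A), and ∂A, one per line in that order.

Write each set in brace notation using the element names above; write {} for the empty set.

U open, U⊆A: {}, {4}. int(A) = ⋃ = {4}
X∖A={1, 0, 5, 2}, int(X∖A)={}, hence cl(A)={1, 4, 0, 3, 5, 2}
∂A: remove int from cl → {1, 0, 3, 5, 2}

int(A) = {4}
cl(A)  = {1, 4, 0, 3, 5, 2}
∂A     = {1, 0, 3, 5, 2}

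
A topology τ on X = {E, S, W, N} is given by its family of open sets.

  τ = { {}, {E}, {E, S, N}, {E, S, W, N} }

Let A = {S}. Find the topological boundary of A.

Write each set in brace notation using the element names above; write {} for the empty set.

{S, W, N}

interior: largest open inside A is {} (from {})
cl via duality: int({E, W, N}) = {E}, so X∖{E} = {S, W, N}
cl∖int = {S, W, N}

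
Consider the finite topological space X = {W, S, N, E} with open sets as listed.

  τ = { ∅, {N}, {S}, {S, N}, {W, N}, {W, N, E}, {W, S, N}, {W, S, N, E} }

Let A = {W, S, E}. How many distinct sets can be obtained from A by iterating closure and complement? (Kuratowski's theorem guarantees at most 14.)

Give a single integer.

4

cl via duality: int({N}) = {N}, so X∖{N} = {W, S, E}
Write k for closure, c for complement:
  1. A     = {W, S, E}
  2. cA    = {N}
  3. kcA   = {W, N, E}
  4. ckcA  = {S}
applying k or c yields no new set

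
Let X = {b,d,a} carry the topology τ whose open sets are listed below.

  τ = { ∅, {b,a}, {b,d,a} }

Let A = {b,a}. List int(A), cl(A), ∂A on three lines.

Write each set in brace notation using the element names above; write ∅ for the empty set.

U open, U⊆A: ∅, {b,a}. int(A) = ⋃ = {b,a}
X∖A={d}, int(X∖A)=∅, hence cl(A)={b,d,a}
∂A: remove int from cl → {d}

int(A) = {b,a}
cl(A)  = {b,d,a}
∂A     = {d}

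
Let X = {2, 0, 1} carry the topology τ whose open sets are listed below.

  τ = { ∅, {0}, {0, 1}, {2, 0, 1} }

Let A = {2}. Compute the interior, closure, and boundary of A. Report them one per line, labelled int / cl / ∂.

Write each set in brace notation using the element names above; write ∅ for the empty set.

opens ⊆ A: ∅; union → int = ∅
complement {0, 1}; its interior {0, 1}; cl(A) = X∖{0, 1} = {2}
boundary = {2} ∖ ∅ = {2}

int(A) = ∅
cl(A)  = {2}
∂A     = {2}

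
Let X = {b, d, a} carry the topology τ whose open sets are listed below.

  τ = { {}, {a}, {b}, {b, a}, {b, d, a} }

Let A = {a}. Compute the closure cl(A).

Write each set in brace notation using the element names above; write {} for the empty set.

{d, a}

complement {b, d}; its interior {b}; cl(A) = X∖{b} = {d, a}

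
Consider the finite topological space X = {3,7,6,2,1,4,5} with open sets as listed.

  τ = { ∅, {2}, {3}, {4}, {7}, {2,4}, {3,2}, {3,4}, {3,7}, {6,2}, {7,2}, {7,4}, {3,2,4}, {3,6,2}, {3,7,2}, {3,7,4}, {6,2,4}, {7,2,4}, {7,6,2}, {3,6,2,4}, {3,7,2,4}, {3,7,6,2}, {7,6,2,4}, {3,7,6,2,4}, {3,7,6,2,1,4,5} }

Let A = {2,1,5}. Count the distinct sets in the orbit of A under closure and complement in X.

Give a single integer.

closure: X∖int(X∖A) = X∖{3,7,4} = {6,2,1,5}
Let k=closure and c=complement:
  1. A     = {2,1,5}
  2. kA    = {6,2,1,5}
  3. cA    = {3,7,6,4}
  4. ckA   = {3,7,4}
  5. kcA   = {3,7,6,1,4,5}
  6. kckA  = {3,7,1,4,5}
  7. ckcA  = {2}
  8. ckckA = {6,2}
— saturated at 8

8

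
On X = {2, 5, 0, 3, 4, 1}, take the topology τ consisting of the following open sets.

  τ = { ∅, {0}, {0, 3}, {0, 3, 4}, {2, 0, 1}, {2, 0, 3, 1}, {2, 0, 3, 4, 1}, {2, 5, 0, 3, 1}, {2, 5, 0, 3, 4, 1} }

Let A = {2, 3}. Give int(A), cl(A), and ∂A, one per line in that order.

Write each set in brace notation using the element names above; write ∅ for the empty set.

open subsets of A: ∅; so int(A) = ∅
closure: X∖int(X∖A) = X∖{0} = {2, 5, 3, 4, 1}
∂A = {2, 5, 3, 4, 1} minus ∅ = {2, 5, 3, 4, 1}

int(A) = ∅
cl(A)  = {2, 5, 3, 4, 1}
∂A     = {2, 5, 3, 4, 1}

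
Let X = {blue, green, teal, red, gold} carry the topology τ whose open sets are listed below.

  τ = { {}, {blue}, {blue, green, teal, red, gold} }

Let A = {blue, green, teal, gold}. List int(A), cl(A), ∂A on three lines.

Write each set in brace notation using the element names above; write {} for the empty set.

open subsets of A: {}, {blue}; so int(A) = {blue}
closure: X∖int(X∖A) = X∖{} = {blue, green, teal, red, gold}
∂A = {blue, green, teal, red, gold} minus {blue} = {green, teal, red, gold}

int(A) = {blue}
cl(A)  = {blue, green, teal, red, gold}
∂A     = {green, teal, red, gold}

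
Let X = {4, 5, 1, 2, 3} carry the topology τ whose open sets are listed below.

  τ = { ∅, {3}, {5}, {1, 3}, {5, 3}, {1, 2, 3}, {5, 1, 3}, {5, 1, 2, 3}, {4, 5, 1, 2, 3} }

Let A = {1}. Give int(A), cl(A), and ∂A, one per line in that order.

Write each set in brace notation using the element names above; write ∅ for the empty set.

open subsets of A: ∅; so int(A) = ∅
closure: X∖int(X∖A) = X∖{5, 3} = {4, 1, 2}
∂A = {4, 1, 2} minus ∅ = {4, 1, 2}

int(A) = ∅
cl(A)  = {4, 1, 2}
∂A     = {4, 1, 2}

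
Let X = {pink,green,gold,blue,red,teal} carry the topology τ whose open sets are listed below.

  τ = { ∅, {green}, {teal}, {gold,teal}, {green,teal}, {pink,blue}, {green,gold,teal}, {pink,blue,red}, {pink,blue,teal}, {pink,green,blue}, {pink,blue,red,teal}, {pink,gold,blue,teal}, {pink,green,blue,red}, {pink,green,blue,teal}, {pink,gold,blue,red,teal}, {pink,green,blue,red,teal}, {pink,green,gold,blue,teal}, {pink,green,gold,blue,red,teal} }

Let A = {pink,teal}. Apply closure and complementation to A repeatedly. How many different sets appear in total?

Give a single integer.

complement {green,gold,blue,red}; its interior {green}; cl(A) = X∖{green} = {pink,gold,blue,red,teal}
With k = closure, c = complement:
  1. A     = {pink,teal}
  2. kA    = {pink,gold,blue,red,teal}
  3. cA    = {green,gold,blue,red}
  4. ckA   = {green}
  5. kcA   = {pink,green,gold,blue,red}
  6. ckcA  = {teal}
  7. kckcA = {gold,teal}
  8. ckckcA = {pink,green,blue,red}
k, c of each give nothing new

8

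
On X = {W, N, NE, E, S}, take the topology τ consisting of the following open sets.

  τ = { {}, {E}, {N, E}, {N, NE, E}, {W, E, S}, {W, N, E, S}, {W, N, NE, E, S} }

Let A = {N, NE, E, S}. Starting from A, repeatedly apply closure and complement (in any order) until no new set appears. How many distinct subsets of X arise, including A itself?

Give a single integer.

cl via duality: int({W}) = {}, so X∖{} = {W, N, NE, E, S}
Write k for closure, c for complement:
  1. A     = {N, NE, E, S}
  2. kA    = {W, N, NE, E, S}
  3. cA    = {W}
  4. ckA   = {}
  5. kcA   = {W, S}
  6. ckcA  = {N, NE, E}
applying k or c yields no new set

6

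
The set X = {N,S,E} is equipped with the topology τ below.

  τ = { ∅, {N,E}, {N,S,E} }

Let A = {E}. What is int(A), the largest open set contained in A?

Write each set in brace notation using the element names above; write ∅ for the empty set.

open subsets of A: ∅; so int(A) = ∅

∅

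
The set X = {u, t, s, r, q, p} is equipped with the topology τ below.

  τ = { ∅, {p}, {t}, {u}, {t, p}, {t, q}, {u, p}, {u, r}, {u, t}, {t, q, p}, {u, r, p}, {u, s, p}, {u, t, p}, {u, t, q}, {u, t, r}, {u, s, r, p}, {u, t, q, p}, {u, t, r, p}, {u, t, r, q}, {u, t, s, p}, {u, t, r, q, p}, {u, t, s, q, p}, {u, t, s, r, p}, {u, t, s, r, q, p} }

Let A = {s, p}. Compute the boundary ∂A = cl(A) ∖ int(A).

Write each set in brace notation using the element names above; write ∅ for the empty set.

{s}

U open, U⊆A: ∅, {p}. int(A) = ⋃ = {p}
X∖A={u, t, r, q}, int(X∖A)={u, t, r, q}, hence cl(A)={s, p}
∂A: remove int from cl → {s}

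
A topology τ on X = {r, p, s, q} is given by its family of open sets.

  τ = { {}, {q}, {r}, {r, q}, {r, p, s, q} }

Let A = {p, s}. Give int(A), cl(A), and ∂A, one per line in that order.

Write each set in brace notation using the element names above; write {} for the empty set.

int(A) = {}
cl(A)  = {p, s}
∂A     = {p, s}

U open, U⊆A: {}. int(A) = ⋃ = {}
X∖A={r, q}, int(X∖A)={r, q}, hence cl(A)={p, s}
∂A: remove int from cl → {p, s}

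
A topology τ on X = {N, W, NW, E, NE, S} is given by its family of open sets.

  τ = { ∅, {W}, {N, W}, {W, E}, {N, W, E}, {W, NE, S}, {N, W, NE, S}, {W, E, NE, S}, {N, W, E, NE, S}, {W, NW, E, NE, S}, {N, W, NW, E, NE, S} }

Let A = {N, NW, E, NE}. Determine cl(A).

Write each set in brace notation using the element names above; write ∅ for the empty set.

{N, NW, E, NE, S}

complement {W, S}; its interior {W}; cl(A) = X∖{W} = {N, NW, E, NE, S}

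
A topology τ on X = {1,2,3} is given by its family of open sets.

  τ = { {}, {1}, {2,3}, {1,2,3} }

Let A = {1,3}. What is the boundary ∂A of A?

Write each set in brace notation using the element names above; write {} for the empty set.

{2,3}

interior: largest open inside A is {1} (from {}, {1})
cl via duality: int({2}) = {}, so X∖{} = {1,2,3}
cl∖int = {2,3}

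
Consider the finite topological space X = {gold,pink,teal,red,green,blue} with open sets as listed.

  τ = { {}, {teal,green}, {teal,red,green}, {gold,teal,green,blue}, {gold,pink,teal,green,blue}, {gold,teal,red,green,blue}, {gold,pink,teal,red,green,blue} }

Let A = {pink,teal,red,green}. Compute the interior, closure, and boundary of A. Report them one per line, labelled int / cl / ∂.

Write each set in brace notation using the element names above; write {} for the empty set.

open subsets of A: {}, {teal,green}, {teal,red,green}; so int(A) = {teal,red,green}
closure: X∖int(X∖A) = X∖{} = {gold,pink,teal,red,green,blue}
∂A = {gold,pink,teal,red,green,blue} minus {teal,red,green} = {gold,pink,blue}

int(A) = {teal,red,green}
cl(A)  = {gold,pink,teal,red,green,blue}
∂A     = {gold,pink,blue}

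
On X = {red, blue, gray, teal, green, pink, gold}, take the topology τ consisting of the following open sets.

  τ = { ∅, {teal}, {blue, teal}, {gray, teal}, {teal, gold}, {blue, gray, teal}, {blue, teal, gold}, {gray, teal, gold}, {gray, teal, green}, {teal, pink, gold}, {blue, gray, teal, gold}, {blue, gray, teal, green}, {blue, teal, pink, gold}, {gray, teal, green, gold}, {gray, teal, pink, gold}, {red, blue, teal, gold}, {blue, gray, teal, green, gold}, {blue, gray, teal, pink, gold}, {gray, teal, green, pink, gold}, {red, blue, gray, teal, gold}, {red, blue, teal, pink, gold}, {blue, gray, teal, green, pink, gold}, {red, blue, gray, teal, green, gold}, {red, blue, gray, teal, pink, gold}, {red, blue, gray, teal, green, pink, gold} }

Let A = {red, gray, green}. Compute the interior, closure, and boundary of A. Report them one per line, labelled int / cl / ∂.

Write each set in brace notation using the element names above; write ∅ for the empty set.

int(A) = ∅
cl(A)  = {red, gray, green}
∂A     = {red, gray, green}

opens ⊆ A: ∅; union → int = ∅
complement {blue, teal, pink, gold}; its interior {blue, teal, pink, gold}; cl(A) = X∖{blue, teal, pink, gold} = {red, gray, green}
boundary = {red, gray, green} ∖ ∅ = {red, gray, green}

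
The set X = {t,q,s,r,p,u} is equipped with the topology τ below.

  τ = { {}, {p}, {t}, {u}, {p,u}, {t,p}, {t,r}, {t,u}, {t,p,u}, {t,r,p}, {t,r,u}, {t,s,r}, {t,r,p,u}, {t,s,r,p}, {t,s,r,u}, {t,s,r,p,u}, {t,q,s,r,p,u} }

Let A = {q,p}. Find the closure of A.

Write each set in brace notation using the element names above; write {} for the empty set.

{q,p}

cl via duality: int({t,s,r,u}) = {t,s,r,u}, so X∖{t,s,r,u} = {q,p}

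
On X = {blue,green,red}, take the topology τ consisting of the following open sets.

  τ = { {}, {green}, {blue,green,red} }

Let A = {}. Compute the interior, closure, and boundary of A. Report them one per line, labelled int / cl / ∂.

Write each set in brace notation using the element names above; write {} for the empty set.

int(A) = {}
cl(A)  = {}
∂A     = {}

opens ⊆ A: {}; union → int = {}
complement {blue,green,red}; its interior {blue,green,red}; cl(A) = X∖{blue,green,red} = {}
boundary = {} ∖ {} = {}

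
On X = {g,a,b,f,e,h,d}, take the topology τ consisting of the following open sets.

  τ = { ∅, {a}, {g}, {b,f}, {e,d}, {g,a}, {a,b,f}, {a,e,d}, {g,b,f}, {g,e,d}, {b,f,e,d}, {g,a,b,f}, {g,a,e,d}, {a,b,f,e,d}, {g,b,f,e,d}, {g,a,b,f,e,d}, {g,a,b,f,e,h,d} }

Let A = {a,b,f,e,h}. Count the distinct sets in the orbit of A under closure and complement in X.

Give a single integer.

closure: X∖int(X∖A) = X∖{g} = {a,b,f,e,h,d}
Let k=closure and c=complement:
  1. A     = {a,b,f,e,h}
  2. kA    = {a,b,f,e,h,d}
  3. cA    = {g,d}
  4. ckA   = {g}
  5. kcA   = {g,e,h,d}
  6. kckA  = {g,h}
  7. ckcA  = {a,b,f}
  8. ckckA = {a,b,f,e,d}
  9. kckcA = {a,b,f,h}
  10. ckckcA = {g,e,d}
— saturated at 10

10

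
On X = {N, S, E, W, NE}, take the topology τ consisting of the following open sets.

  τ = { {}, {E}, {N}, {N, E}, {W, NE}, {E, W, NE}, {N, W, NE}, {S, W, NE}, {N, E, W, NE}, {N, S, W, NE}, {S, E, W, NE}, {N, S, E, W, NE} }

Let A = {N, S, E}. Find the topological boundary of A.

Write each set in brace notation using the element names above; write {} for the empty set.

interior: largest open inside A is {N, E} (from {}, {N}, {E}, {N, E})
cl via duality: int({W, NE}) = {W, NE}, so X∖{W, NE} = {N, S, E}
cl∖int = {S}

{S}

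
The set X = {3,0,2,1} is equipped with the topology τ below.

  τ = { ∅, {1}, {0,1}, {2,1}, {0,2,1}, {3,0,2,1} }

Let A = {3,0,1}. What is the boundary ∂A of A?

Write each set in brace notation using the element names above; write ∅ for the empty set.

{3,2}

open subsets of A: ∅, {1}, {0,1}; so int(A) = {0,1}
closure: X∖int(X∖A) = X∖∅ = {3,0,2,1}
∂A = {3,0,2,1} minus {0,1} = {3,2}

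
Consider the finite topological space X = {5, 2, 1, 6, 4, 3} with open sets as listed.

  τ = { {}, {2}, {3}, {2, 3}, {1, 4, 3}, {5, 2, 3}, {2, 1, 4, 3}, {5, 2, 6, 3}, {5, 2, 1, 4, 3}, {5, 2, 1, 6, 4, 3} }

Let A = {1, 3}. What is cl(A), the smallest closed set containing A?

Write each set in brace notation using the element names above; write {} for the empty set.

cl via duality: int({5, 2, 6, 4}) = {2}, so X∖{2} = {5, 1, 6, 4, 3}

{5, 1, 6, 4, 3}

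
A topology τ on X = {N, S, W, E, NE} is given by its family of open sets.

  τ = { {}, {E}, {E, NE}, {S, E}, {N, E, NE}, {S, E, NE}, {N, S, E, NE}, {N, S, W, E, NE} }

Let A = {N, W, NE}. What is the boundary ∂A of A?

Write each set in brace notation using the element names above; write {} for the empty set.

open subsets of A: {}; so int(A) = {}
closure: X∖int(X∖A) = X∖{S, E} = {N, W, NE}
∂A = {N, W, NE} minus {} = {N, W, NE}

{N, W, NE}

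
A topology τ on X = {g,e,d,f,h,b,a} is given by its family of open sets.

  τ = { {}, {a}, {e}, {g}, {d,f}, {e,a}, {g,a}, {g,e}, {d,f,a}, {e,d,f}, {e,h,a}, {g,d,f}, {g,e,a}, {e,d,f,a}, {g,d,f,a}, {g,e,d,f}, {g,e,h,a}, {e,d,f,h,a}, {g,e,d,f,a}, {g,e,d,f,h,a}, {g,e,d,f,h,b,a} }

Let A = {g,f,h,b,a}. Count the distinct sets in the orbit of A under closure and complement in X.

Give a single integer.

10

complement {e,d}; its interior {e}; cl(A) = X∖{e} = {g,d,f,h,b,a}
With k = closure, c = complement:
  1. A     = {g,f,h,b,a}
  2. kA    = {g,d,f,h,b,a}
  3. cA    = {e,d}
  4. ckA   = {e}
  5. kcA   = {e,d,f,h,b}
  6. kckA  = {e,h,b}
  7. ckcA  = {g,a}
  8. ckckA = {g,d,f,a}
  9. kckcA = {g,h,b,a}
  10. ckckcA = {e,d,f}
k, c of each give nothing new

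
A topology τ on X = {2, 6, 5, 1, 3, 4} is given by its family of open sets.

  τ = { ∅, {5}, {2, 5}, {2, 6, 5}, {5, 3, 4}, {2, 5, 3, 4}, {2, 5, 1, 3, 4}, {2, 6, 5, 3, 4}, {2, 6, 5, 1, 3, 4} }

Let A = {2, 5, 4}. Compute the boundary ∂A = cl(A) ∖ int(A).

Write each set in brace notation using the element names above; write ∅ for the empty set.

{6, 1, 3, 4}

U open, U⊆A: ∅, {5}, {2, 5}. int(A) = ⋃ = {2, 5}
X∖A={6, 1, 3}, int(X∖A)=∅, hence cl(A)={2, 6, 5, 1, 3, 4}
∂A: remove int from cl → {6, 1, 3, 4}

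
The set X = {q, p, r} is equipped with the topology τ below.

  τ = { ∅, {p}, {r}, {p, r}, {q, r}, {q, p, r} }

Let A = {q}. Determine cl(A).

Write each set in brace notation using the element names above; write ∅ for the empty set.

{q}

closure: X∖int(X∖A) = X∖{p, r} = {q}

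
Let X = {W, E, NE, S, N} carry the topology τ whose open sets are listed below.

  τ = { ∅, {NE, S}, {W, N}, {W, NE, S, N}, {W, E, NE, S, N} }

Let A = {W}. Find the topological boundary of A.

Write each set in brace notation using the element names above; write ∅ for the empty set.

open subsets of A: ∅; so int(A) = ∅
closure: X∖int(X∖A) = X∖{NE, S} = {W, E, N}
∂A = {W, E, N} minus ∅ = {W, E, N}

{W, E, N}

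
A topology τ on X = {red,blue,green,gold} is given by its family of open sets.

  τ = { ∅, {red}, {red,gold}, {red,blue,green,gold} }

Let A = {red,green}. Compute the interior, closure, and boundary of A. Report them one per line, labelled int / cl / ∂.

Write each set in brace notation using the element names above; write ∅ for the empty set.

int(A) = {red}
cl(A)  = {red,blue,green,gold}
∂A     = {blue,green,gold}

opens ⊆ A: ∅, {red}; union → int = {red}
complement {blue,gold}; its interior ∅; cl(A) = X∖∅ = {red,blue,green,gold}
boundary = {red,blue,green,gold} ∖ {red} = {blue,green,gold}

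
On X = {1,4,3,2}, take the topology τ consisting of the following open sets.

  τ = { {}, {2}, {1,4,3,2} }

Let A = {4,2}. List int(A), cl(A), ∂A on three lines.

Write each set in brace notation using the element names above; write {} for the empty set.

open subsets of A: {}, {2}; so int(A) = {2}
closure: X∖int(X∖A) = X∖{} = {1,4,3,2}
∂A = {1,4,3,2} minus {2} = {1,4,3}

int(A) = {2}
cl(A)  = {1,4,3,2}
∂A     = {1,4,3}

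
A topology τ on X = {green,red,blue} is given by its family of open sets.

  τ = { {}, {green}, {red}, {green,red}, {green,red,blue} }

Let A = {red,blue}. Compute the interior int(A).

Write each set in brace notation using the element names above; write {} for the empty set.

U open, U⊆A: {}, {red}. int(A) = ⋃ = {red}

{red}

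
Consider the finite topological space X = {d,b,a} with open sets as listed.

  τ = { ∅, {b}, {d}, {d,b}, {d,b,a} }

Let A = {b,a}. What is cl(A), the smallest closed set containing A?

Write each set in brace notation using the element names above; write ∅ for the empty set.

{b,a}

X∖A={d}, int(X∖A)={d}, hence cl(A)={b,a}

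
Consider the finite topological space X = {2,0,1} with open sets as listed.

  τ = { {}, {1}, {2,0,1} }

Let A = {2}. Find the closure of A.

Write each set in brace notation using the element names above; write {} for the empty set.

{2,0}

closure: X∖int(X∖A) = X∖{1} = {2,0}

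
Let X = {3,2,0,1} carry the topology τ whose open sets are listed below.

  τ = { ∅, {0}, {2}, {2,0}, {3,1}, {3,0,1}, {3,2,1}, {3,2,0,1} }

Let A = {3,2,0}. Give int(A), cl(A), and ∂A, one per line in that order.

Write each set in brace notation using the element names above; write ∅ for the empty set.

int(A) = {2,0}
cl(A)  = {3,2,0,1}
∂A     = {3,1}

open subsets of A: ∅, {0}, {2}, {2,0}; so int(A) = {2,0}
closure: X∖int(X∖A) = X∖∅ = {3,2,0,1}
∂A = {3,2,0,1} minus {2,0} = {3,1}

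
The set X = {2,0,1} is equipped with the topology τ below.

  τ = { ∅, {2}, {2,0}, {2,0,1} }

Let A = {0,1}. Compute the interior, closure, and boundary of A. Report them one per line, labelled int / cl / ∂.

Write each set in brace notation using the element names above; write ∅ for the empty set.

open subsets of A: ∅; so int(A) = ∅
closure: X∖int(X∖A) = X∖{2} = {0,1}
∂A = {0,1} minus ∅ = {0,1}

int(A) = ∅
cl(A)  = {0,1}
∂A     = {0,1}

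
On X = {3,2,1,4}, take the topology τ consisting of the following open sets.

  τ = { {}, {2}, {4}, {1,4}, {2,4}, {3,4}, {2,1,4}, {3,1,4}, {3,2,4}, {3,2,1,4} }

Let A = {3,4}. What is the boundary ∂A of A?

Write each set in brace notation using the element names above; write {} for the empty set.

{1}

U open, U⊆A: {}, {4}, {3,4}. int(A) = ⋃ = {3,4}
X∖A={2,1}, int(X∖A)={2}, hence cl(A)={3,1,4}
∂A: remove int from cl → {1}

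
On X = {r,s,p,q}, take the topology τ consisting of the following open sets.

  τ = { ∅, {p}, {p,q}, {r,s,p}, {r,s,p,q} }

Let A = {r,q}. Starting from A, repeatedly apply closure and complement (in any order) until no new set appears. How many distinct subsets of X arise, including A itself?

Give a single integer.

6

cl via duality: int({s,p}) = {p}, so X∖{p} = {r,s,q}
Write k for closure, c for complement:
  1. A     = {r,q}
  2. kA    = {r,s,q}
  3. cA    = {s,p}
  4. ckA   = {p}
  5. kcA   = {r,s,p,q}
  6. ckcA  = ∅
applying k or c yields no new set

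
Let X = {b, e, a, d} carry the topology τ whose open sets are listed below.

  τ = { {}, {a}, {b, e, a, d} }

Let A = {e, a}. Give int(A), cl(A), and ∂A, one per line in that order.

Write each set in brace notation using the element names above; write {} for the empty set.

opens ⊆ A: {}, {a}; union → int = {a}
complement {b, d}; its interior {}; cl(A) = X∖{} = {b, e, a, d}
boundary = {b, e, a, d} ∖ {a} = {b, e, d}

int(A) = {a}
cl(A)  = {b, e, a, d}
∂A     = {b, e, d}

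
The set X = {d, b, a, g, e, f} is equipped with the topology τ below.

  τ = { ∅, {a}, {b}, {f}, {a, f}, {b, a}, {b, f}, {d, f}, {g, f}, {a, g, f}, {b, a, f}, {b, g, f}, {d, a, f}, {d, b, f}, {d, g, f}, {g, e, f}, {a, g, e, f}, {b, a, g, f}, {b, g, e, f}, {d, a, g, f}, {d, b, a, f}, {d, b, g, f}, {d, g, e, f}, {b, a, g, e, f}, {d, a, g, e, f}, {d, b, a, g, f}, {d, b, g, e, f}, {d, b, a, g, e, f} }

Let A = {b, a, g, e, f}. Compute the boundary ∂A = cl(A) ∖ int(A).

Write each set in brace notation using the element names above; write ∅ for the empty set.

{d}

open subsets of A: ∅, {f}, {b}, {a}, {a, f}, {b, f}, {b, a}, {g, f}, {b, a, f}, {a, g, f}, {g, e, f}, {b, g, f}, {b, g, e, f}, {a, g, e, f}, {b, a, g, f}, {b, a, g, e, f}; so int(A) = {b, a, g, e, f}
closure: X∖int(X∖A) = X∖∅ = {d, b, a, g, e, f}
∂A = {d, b, a, g, e, f} minus {b, a, g, e, f} = {d}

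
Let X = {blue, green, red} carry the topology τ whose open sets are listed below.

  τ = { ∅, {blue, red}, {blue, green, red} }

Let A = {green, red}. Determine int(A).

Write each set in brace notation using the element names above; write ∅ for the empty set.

∅

interior: largest open inside A is ∅ (from ∅)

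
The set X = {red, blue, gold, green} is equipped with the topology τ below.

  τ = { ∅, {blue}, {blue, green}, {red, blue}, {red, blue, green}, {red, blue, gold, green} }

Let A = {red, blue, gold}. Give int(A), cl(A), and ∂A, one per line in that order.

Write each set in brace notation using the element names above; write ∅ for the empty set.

int(A) = {red, blue}
cl(A)  = {red, blue, gold, green}
∂A     = {gold, green}

opens ⊆ A: ∅, {blue}, {red, blue}; union → int = {red, blue}
complement {green}; its interior ∅; cl(A) = X∖∅ = {red, blue, gold, green}
boundary = {red, blue, gold, green} ∖ {red, blue} = {gold, green}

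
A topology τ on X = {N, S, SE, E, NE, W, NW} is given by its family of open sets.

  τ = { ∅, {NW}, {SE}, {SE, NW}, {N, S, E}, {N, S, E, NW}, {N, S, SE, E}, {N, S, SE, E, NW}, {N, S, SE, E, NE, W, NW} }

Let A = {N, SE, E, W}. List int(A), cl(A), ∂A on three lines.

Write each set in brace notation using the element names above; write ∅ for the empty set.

opens ⊆ A: ∅, {SE}; union → int = {SE}
complement {S, NE, NW}; its interior {NW}; cl(A) = X∖{NW} = {N, S, SE, E, NE, W}
boundary = {N, S, SE, E, NE, W} ∖ {SE} = {N, S, E, NE, W}

int(A) = {SE}
cl(A)  = {N, S, SE, E, NE, W}
∂A     = {N, S, E, NE, W}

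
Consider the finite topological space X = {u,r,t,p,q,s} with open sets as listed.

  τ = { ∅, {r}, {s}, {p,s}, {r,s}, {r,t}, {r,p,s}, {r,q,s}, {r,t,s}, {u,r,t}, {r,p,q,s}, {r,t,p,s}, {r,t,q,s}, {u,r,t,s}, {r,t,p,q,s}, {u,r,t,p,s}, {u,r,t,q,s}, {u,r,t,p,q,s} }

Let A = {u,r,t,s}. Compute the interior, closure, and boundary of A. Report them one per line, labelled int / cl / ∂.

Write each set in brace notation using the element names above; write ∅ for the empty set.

int(A) = {u,r,t,s}
cl(A)  = {u,r,t,p,q,s}
∂A     = {p,q}

open subsets of A: ∅, {r}, {s}, {r,s}, {r,t}, {u,r,t}, {r,t,s}, {u,r,t,s}; so int(A) = {u,r,t,s}
closure: X∖int(X∖A) = X∖∅ = {u,r,t,p,q,s}
∂A = {u,r,t,p,q,s} minus {u,r,t,s} = {p,q}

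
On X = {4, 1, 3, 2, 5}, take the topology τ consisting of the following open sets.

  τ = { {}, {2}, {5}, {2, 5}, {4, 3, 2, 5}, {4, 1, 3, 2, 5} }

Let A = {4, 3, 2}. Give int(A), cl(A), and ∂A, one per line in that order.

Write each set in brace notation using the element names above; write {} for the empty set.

open subsets of A: {}, {2}; so int(A) = {2}
closure: X∖int(X∖A) = X∖{5} = {4, 1, 3, 2}
∂A = {4, 1, 3, 2} minus {2} = {4, 1, 3}

int(A) = {2}
cl(A)  = {4, 1, 3, 2}
∂A     = {4, 1, 3}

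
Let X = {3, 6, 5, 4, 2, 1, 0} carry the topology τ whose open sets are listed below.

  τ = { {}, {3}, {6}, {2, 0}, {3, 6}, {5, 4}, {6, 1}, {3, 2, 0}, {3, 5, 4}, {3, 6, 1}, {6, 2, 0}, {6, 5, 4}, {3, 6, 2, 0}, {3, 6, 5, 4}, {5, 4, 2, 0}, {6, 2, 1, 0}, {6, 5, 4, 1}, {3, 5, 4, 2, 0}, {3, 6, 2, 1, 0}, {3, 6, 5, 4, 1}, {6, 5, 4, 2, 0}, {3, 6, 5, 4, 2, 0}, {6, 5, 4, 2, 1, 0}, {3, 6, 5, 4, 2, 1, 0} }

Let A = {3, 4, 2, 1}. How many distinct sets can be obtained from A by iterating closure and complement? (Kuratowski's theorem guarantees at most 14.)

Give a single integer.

complement {6, 5, 0}; its interior {6}; cl(A) = X∖{6} = {3, 5, 4, 2, 1, 0}
With k = closure, c = complement:
  1. A     = {3, 4, 2, 1}
  2. kA    = {3, 5, 4, 2, 1, 0}
  3. cA    = {6, 5, 0}
  4. ckA   = {6}
  5. kcA   = {6, 5, 4, 2, 1, 0}
  6. kckA  = {6, 1}
  7. ckcA  = {3}
  8. ckckA = {3, 5, 4, 2, 0}
k, c of each give nothing new

8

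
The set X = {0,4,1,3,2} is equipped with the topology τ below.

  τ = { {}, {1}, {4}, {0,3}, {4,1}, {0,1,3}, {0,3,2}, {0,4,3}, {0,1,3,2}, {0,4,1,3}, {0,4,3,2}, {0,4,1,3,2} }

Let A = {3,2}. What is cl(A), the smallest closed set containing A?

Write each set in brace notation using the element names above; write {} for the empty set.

cl via duality: int({0,4,1}) = {4,1}, so X∖{4,1} = {0,3,2}

{0,3,2}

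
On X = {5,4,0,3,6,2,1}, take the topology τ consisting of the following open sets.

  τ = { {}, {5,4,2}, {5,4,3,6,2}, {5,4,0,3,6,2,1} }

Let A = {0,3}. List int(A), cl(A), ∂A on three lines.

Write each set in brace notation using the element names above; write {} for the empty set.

int(A) = {}
cl(A)  = {0,3,6,1}
∂A     = {0,3,6,1}

interior: largest open inside A is {} (from {})
cl via duality: int({5,4,6,2,1}) = {5,4,2}, so X∖{5,4,2} = {0,3,6,1}
cl∖int = {0,3,6,1}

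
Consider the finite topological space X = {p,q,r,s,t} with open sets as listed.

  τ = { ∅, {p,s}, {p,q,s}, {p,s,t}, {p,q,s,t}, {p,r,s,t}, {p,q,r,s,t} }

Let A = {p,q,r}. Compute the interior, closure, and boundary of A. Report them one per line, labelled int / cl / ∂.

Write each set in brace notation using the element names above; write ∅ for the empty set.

int(A) = ∅
cl(A)  = {p,q,r,s,t}
∂A     = {p,q,r,s,t}

opens ⊆ A: ∅; union → int = ∅
complement {s,t}; its interior ∅; cl(A) = X∖∅ = {p,q,r,s,t}
boundary = {p,q,r,s,t} ∖ ∅ = {p,q,r,s,t}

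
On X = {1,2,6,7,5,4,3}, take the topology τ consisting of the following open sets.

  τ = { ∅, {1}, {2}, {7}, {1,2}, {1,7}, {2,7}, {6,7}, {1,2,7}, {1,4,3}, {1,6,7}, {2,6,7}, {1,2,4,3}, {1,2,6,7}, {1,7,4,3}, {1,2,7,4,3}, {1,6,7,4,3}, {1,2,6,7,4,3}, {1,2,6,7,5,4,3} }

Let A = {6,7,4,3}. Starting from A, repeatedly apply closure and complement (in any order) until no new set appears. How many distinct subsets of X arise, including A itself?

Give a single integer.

cl via duality: int({1,2,5}) = {1,2}, so X∖{1,2} = {6,7,5,4,3}
Write k for closure, c for complement:
  1. A     = {6,7,4,3}
  2. kA    = {6,7,5,4,3}
  3. cA    = {1,2,5}
  4. ckA   = {1,2}
  5. kcA   = {1,2,5,4,3}
  6. ckcA  = {6,7}
  7. kckcA = {6,7,5}
  8. ckckcA = {1,2,4,3}
applying k or c yields no new set

8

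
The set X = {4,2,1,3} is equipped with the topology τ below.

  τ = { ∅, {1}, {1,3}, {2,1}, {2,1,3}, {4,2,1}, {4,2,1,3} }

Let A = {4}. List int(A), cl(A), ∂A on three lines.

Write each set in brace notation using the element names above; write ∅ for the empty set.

interior: largest open inside A is ∅ (from ∅)
cl via duality: int({2,1,3}) = {2,1,3}, so X∖{2,1,3} = {4}
cl∖int = {4}

int(A) = ∅
cl(A)  = {4}
∂A     = {4}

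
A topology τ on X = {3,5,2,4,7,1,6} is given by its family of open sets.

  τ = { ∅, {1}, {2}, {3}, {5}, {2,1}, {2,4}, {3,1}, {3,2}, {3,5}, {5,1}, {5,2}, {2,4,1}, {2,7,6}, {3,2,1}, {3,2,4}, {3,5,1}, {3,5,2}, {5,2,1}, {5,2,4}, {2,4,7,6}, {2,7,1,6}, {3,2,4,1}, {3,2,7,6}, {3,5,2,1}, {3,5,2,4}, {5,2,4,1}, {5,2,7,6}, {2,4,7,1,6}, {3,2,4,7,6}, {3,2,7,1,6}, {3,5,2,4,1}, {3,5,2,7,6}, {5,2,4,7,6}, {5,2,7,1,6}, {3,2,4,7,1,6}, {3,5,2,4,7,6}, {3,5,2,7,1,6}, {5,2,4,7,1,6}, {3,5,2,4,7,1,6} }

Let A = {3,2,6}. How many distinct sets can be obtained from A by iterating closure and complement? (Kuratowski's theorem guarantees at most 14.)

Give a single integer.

6

cl via duality: int({5,4,7,1}) = {5,1}, so X∖{5,1} = {3,2,4,7,6}
Write k for closure, c for complement:
  1. A     = {3,2,6}
  2. kA    = {3,2,4,7,6}
  3. cA    = {5,4,7,1}
  4. ckA   = {5,1}
  5. kcA   = {5,4,7,1,6}
  6. ckcA  = {3,2}
applying k or c yields no new set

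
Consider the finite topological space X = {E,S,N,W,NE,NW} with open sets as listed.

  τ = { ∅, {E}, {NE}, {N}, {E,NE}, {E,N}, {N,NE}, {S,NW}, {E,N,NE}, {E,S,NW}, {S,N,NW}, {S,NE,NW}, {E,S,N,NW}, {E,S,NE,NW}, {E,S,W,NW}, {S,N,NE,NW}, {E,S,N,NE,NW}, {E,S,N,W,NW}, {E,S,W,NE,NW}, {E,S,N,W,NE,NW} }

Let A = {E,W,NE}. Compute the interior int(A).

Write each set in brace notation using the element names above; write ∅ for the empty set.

interior: largest open inside A is {E,NE} (from ∅, {E}, {NE}, {E,NE})

{E,NE}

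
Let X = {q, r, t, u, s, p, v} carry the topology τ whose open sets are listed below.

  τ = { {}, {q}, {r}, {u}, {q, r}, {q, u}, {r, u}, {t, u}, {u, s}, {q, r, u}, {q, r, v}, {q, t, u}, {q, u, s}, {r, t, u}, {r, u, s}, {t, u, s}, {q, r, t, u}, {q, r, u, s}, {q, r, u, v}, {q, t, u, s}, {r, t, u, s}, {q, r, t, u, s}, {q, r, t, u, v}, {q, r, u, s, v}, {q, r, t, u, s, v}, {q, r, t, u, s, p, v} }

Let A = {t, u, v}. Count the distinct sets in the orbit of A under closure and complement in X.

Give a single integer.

10

cl via duality: int({q, r, s, p}) = {q, r}, so X∖{q, r} = {t, u, s, p, v}
Write k for closure, c for complement:
  1. A     = {t, u, v}
  2. kA    = {t, u, s, p, v}
  3. cA    = {q, r, s, p}
  4. ckA   = {q, r}
  5. kcA   = {q, r, s, p, v}
  6. kckA  = {q, r, p, v}
  7. ckcA  = {t, u}
  8. ckckA = {t, u, s}
  9. kckcA = {t, u, s, p}
  10. ckckcA = {q, r, v}
applying k or c yields no new set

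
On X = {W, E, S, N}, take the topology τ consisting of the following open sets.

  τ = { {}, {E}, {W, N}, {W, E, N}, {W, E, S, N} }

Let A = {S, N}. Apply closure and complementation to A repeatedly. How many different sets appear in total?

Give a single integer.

8

complement {W, E}; its interior {E}; cl(A) = X∖{E} = {W, S, N}
With k = closure, c = complement:
  1. A     = {S, N}
  2. kA    = {W, S, N}
  3. cA    = {W, E}
  4. ckA   = {E}
  5. kcA   = {W, E, S, N}
  6. kckA  = {E, S}
  7. ckcA  = {}
  8. ckckA = {W, N}
k, c of each give nothing new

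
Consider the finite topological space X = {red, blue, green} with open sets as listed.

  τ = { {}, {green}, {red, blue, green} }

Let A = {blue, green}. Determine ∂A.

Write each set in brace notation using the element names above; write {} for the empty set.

opens ⊆ A: {}, {green}; union → int = {green}
complement {red}; its interior {}; cl(A) = X∖{} = {red, blue, green}
boundary = {red, blue, green} ∖ {green} = {red, blue}

{red, blue}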